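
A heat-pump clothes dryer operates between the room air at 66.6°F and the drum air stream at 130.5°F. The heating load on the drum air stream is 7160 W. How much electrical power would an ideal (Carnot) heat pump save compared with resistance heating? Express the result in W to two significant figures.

In absolute terms T_C = 292.37 K and T_H = 327.87 K, so ΔT = 35.50 K.
COP_Carnot = T_H/ΔT = 327.87/35.50 = 9.236.
Resistance heating needs Ẇ_res = Q̇_H = 7160 W; the reversible heat pump needs only Ẇ_hp = Q̇_H/COP = 775.2 W.
Saving = 7160 − 775.2 = 6385 W.

6400 W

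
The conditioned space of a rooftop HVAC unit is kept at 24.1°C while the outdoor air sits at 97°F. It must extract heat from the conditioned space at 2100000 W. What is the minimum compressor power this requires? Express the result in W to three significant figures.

84900 W

In absolute terms T_C = 297.25 K and T_H = 309.26 K, so ΔT = 12.01 K.
COP_Carnot = T_C/ΔT = 297.25/12.01 = 24.75.
Ẇ_min = Q̇/COP_Carnot = 2100000/24.75 = 84860 W.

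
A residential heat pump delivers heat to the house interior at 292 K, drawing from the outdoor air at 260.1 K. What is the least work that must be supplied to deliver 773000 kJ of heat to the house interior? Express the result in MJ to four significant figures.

84.45 MJ

The reservoir spacing is ΔT = 292 − 260.1 = 31.90 K.
The reversible limit is COP_HP = T_H/ΔT = 9.154, so W_min = Q_H/COP = Q_H·ΔT/T_H.
W_min = 773000 × 31.90/292.00 = 84450 kJ = 84.45 MJ.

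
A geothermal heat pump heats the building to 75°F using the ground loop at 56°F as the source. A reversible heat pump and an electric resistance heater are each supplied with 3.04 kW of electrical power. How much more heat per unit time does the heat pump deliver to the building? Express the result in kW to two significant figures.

83 kW

In absolute terms T_C = 286.48 K and T_H = 297.04 K, so ΔT = 10.56 K.
COP_Carnot = T_H/ΔT = 297.04/10.56 = 28.14.
The heat pump delivers Q̇_H = COP × Ẇ = 85.55 kW; the resistance heater delivers Ẇ = 3.040 kW.
Extra = (COP − 1)·Ẇ = 82.51 kW.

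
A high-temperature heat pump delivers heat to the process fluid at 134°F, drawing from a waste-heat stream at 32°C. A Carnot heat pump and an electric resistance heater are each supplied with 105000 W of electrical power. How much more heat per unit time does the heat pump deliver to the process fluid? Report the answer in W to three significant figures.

In absolute terms T_C = 305.15 K and T_H = 329.82 K, so ΔT = 24.67 K.
COP_Carnot = T_H/ΔT = 329.82/24.67 = 13.37.
The heat pump delivers Q̇_H = COP × Ẇ = 1404000 W; the resistance heater delivers Ẇ = 105000 W.
Extra = (COP − 1)·Ẇ = 1299000 W.

1300000 W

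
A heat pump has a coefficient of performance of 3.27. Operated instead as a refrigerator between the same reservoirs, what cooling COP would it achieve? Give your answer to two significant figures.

Since Q_H = Q_C + W for any cycle, COP_R = Q_C/W = Q_H/W − 1.
COP_R = 3.27 − 1 = 2.27.

2.3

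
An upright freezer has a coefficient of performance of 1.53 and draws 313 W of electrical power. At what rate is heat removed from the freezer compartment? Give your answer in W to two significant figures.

Q̇_C = COP × Ẇ = 1.53 × 313.0 = 478.9 W.

480 W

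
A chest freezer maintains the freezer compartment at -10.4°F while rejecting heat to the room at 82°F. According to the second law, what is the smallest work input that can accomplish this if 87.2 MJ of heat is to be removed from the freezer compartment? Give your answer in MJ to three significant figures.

In absolute terms T_C = 249.59 K and T_H = 300.93 K, so ΔT = 51.33 K.
The reversible limit is COP_R = T_C/ΔT = 4.862, so W_min = Q_C/COP = Q_C·ΔT/T_C.
W_min = 87.20 × 51.33/249.59 = 17.93 MJ.

17.9 MJ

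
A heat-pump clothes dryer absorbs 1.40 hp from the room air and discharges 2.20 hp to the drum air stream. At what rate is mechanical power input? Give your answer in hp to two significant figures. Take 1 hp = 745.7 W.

0.80 hp

For a cyclic device the first law requires Q̇_H = Q̇_C + Ẇ.
Ẇ = Q̇_H − Q̇_C = 0.8000 hp.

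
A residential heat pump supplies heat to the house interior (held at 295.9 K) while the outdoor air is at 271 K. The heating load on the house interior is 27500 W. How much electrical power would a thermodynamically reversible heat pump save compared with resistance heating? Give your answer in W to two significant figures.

25000 W

The reservoir spacing is ΔT = 295.9 − 271 = 24.90 K.
COP_Carnot = T_H/ΔT = 295.90/24.90 = 11.88.
Resistance heating needs Ẇ_res = Q̇_H = 27500 W; the reversible heat pump needs only Ẇ_hp = Q̇_H/COP = 2314 W.
Saving = 27500 − 2314 = 25190 W.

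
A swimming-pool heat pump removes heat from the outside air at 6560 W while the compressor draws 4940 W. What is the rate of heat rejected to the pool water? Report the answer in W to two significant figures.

12000 W

For a cyclic device the first law requires Q̇_H = Q̇_C + Ẇ.
Q̇_H = Q̇_C + Ẇ = 11500 W.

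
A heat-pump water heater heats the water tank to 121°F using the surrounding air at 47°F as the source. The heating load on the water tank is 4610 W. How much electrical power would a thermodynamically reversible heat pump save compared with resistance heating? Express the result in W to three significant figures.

4020 W

In absolute terms T_C = 281.48 K and T_H = 322.59 K, so ΔT = 41.11 K.
COP_Carnot = T_H/ΔT = 322.59/41.11 = 7.847.
Resistance heating needs Ẇ_res = Q̇_H = 4610 W; the reversible heat pump needs only Ẇ_hp = Q̇_H/COP = 587.5 W.
Saving = 4610 − 587.5 = 4023 W.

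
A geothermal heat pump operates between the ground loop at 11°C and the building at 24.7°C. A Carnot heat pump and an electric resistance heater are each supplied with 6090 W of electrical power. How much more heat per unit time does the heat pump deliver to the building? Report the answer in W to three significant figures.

In absolute terms T_C = 284.15 K and T_H = 297.85 K, so ΔT = 13.70 K.
COP_Carnot = T_H/ΔT = 297.85/13.70 = 21.74.
The heat pump delivers Q̇_H = COP × Ẇ = 132400 W; the resistance heater delivers Ẇ = 6090 W.
Extra = (COP − 1)·Ẇ = 126300 W.

126000 W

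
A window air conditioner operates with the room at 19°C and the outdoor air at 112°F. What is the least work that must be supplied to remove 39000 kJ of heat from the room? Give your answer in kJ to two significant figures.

3400 kJ

In absolute terms T_C = 292.15 K and T_H = 317.59 K, so ΔT = 25.44 K.
The reversible limit is COP_R = T_C/ΔT = 11.48, so W_min = Q_C/COP = Q_C·ΔT/T_C.
W_min = 39000 × 25.44/292.15 = 3397 kJ.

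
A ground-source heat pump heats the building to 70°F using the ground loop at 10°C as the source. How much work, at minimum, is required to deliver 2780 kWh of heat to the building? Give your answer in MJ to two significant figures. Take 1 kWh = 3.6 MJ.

In absolute terms T_C = 283.15 K and T_H = 294.26 K, so ΔT = 11.11 K.
The reversible limit is COP_HP = T_H/ΔT = 26.48, so W_min = Q_H/COP = Q_H·ΔT/T_H.
W_min = 2780 × 11.11/294.26 = 105.0 kWh = 377.9 MJ.

380 MJ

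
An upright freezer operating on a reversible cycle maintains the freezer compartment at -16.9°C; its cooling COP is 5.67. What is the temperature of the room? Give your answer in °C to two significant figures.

28 °C

COP_R = T_C/(T_H − T_C) gives T_H − T_C = T_C/COP.
With T_C = 256.25 K, T_H = 256.25 × (1 + 1/5.67) = 301.44 K.
Converting, 301.44 K = 28.29°C.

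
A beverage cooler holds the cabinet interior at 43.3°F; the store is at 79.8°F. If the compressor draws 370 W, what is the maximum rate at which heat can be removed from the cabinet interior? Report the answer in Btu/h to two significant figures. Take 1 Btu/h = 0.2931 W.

In absolute terms T_C = 279.43 K and T_H = 299.71 K, so ΔT = 20.28 K.
COP_Carnot = T_C/ΔT = 279.43/20.28 = 13.78.
Q̇_max = COP_Carnot × Ẇ = 13.78 × 370.0 W = 5099 W = 17400 Btu/h.

17000 Btu/h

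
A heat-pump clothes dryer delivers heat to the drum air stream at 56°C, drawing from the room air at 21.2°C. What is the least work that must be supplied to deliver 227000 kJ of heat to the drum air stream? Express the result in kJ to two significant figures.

24000 kJ

In absolute terms T_C = 294.35 K and T_H = 329.15 K, so ΔT = 34.80 K.
The reversible limit is COP_HP = T_H/ΔT = 9.458, so W_min = Q_H/COP = Q_H·ΔT/T_H.
W_min = 227000 × 34.80/329.15 = 24000 kJ.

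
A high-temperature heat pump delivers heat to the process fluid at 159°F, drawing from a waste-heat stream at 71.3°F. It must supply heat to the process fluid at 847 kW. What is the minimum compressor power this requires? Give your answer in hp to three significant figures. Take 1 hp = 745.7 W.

161 hp

In absolute terms T_C = 294.98 K and T_H = 343.71 K, so ΔT = 48.72 K.
COP_Carnot = T_H/ΔT = 343.71/48.72 = 7.054.
Ẇ_min = Q̇/COP_Carnot = 847.0/7.054 = 120.1 kW = 161.0 hp.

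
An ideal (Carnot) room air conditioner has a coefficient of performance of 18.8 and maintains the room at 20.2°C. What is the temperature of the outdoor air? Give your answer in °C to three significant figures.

COP_R = T_C/(T_H − T_C) gives T_H − T_C = T_C/COP.
With T_C = 293.35 K, T_H = 293.35 × (1 + 1/18.8) = 308.95 K.
Converting, 308.95 K = 35.80°C.

35.8 °C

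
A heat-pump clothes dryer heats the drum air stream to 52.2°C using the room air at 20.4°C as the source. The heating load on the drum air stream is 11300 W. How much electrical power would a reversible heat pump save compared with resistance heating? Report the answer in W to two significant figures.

10000 W

In absolute terms T_C = 293.55 K and T_H = 325.35 K, so ΔT = 31.80 K.
COP_Carnot = T_H/ΔT = 325.35/31.80 = 10.23.
Resistance heating needs Ẇ_res = Q̇_H = 11300 W; the reversible heat pump needs only Ẇ_hp = Q̇_H/COP = 1104 W.
Saving = 11300 − 1104 = 10200 W.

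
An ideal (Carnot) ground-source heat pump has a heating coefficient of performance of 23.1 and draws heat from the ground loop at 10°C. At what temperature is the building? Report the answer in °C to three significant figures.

22.8 °C

COP_HP = T_H/(T_H − T_C) rearranges to T_H = COP·T_C/(COP − 1).
With T_C = 283.15 K, T_H = 23.1 × 283.15/22.10 = 295.96 K.
Converting, 295.96 K = 22.81°C.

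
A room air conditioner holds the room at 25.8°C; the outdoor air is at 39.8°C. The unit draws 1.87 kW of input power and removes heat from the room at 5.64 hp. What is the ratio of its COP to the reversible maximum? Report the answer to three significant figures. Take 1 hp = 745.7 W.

0.105

Converting, Q̇_C = 5.640 hp = 4.206 kW, so COP_actual = Q̇_C/Ẇ = 4.206/1.870 = 2.249.
In absolute terms T_C = 298.95 K and T_H = 312.95 K, so ΔT = 14.00 K.
COP_Carnot = T_C/ΔT = 298.95/14.00 = 21.35.
η_II = COP_actual/COP_Carnot = 2.249/21.35 = 0.1053.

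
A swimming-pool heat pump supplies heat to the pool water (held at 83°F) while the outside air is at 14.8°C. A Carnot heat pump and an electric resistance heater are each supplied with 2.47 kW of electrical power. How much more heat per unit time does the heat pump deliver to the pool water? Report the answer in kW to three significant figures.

In absolute terms T_C = 287.95 K and T_H = 301.48 K, so ΔT = 13.53 K.
COP_Carnot = T_H/ΔT = 301.48/13.53 = 22.28.
The heat pump delivers Q̇_H = COP × Ẇ = 55.02 kW; the resistance heater delivers Ẇ = 2.470 kW.
Extra = (COP − 1)·Ẇ = 52.55 kW.

52.6 kW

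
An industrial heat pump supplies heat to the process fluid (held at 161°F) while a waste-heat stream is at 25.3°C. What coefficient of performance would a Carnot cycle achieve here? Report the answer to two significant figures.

7.4

In absolute terms T_C = 298.45 K and T_H = 344.82 K, so ΔT = 46.37 K.
For a reversible cycle, COP_Carnot = T_H/ΔT = 344.82/46.37 = 7.437.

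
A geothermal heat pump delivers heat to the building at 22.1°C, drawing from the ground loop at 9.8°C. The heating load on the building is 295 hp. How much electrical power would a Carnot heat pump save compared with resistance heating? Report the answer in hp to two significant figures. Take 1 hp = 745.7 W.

In absolute terms T_C = 282.95 K and T_H = 295.25 K, so ΔT = 12.30 K.
COP_Carnot = T_H/ΔT = 295.25/12.30 = 24.00.
Resistance heating needs Ẇ_res = Q̇_H = 295.0 hp; the reversible heat pump needs only Ẇ_hp = Q̇_H/COP = 12.29 hp.
Saving = 295.0 − 12.29 = 282.7 hp.

280 hp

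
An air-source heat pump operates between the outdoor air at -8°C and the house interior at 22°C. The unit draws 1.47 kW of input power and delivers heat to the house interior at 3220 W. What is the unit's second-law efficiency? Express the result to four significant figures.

Converting, Q̇_H = 3220 W = 3.220 kW, so COP_actual = Q̇_H/Ẇ = 3.220/1.470 = 2.190.
In absolute terms T_C = 265.15 K and T_H = 295.15 K, so ΔT = 30.00 K.
COP_Carnot = T_H/ΔT = 295.15/30.00 = 9.838.
η_II = COP_actual/COP_Carnot = 2.190/9.838 = 0.2226.

0.2226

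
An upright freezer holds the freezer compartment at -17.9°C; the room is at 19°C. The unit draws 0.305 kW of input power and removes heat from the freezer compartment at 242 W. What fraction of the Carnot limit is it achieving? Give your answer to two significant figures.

Converting, Q̇_C = 242.0 W = 0.2420 kW, so COP_actual = Q̇_C/Ẇ = 0.2420/0.3050 = 0.7934.
In absolute terms T_C = 255.25 K and T_H = 292.15 K, so ΔT = 36.90 K.
COP_Carnot = T_C/ΔT = 255.25/36.90 = 6.917.
η_II = COP_actual/COP_Carnot = 0.7934/6.917 = 0.1147.

0.11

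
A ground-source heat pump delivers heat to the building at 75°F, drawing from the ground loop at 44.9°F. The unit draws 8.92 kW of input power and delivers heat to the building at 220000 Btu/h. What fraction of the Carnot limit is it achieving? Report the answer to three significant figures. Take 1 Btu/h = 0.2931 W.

Converting, Q̇_H = 220000 Btu/h = 64.48 kW, so COP_actual = Q̇_H/Ẇ = 64.48/8.920 = 7.229.
In absolute terms T_C = 280.32 K and T_H = 297.04 K, so ΔT = 16.72 K.
COP_Carnot = T_H/ΔT = 297.04/16.72 = 17.76.
η_II = COP_actual/COP_Carnot = 7.229/17.76 = 0.4070.

0.407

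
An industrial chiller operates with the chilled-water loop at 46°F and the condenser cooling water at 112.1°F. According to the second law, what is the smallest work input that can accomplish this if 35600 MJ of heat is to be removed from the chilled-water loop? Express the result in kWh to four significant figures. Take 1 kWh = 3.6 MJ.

In absolute terms T_C = 280.93 K and T_H = 317.65 K, so ΔT = 36.72 K.
The reversible limit is COP_R = T_C/ΔT = 7.650, so W_min = Q_C/COP = Q_C·ΔT/T_C.
W_min = 35600 × 36.72/280.93 = 4654 MJ = 1293 kWh.

1293 kWh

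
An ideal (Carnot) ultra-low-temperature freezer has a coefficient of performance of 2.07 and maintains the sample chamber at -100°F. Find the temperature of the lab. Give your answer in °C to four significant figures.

23.20 °C

COP_R = T_C/(T_H − T_C) gives T_H − T_C = T_C/COP.
With T_C = 199.82 K, T_H = 199.82 × (1 + 1/2.07) = 296.35 K.
Converting, 296.35 K = 23.20°C.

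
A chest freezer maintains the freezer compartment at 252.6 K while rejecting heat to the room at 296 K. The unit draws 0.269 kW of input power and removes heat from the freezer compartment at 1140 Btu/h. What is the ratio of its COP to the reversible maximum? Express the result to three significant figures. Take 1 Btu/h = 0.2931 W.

Converting, Q̇_C = 1140 Btu/h = 0.3341 kW, so COP_actual = Q̇_C/Ẇ = 0.3341/0.2690 = 1.242.
The reservoir spacing is ΔT = 296 − 252.6 = 43.40 K.
COP_Carnot = T_C/ΔT = 252.60/43.40 = 5.820.
η_II = COP_actual/COP_Carnot = 1.242/5.820 = 0.2134.

0.213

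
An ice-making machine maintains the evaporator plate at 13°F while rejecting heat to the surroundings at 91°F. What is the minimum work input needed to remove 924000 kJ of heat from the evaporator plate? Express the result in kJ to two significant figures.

In absolute terms T_C = 262.59 K and T_H = 305.93 K, so ΔT = 43.33 K.
The reversible limit is COP_R = T_C/ΔT = 6.060, so W_min = Q_C/COP = Q_C·ΔT/T_C.
W_min = 924000 × 43.33/262.59 = 152500 kJ.

150000 kJ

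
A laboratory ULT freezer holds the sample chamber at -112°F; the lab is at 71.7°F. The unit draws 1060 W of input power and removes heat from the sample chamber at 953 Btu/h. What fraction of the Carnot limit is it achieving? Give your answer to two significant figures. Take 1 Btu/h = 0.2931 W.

Converting, Q̇_C = 953.0 Btu/h = 279.3 W, so COP_actual = Q̇_C/Ẇ = 279.3/1060 = 0.2635.
In absolute terms T_C = 193.15 K and T_H = 295.21 K, so ΔT = 102.1 K.
COP_Carnot = T_C/ΔT = 193.15/102.1 = 1.893.
η_II = COP_actual/COP_Carnot = 0.2635/1.893 = 0.1392.

0.14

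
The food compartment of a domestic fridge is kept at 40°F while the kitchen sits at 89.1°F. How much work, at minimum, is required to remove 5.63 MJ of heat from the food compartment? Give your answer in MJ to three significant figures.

In absolute terms T_C = 277.59 K and T_H = 304.87 K, so ΔT = 27.28 K.
The reversible limit is COP_R = T_C/ΔT = 10.18, so W_min = Q_C/COP = Q_C·ΔT/T_C.
W_min = 5.630 × 27.28/277.59 = 0.5532 MJ.

0.553 MJ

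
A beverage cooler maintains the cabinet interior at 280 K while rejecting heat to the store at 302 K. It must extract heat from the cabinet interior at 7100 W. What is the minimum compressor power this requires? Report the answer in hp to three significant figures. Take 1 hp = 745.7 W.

0.748 hp

The reservoir spacing is ΔT = 302 − 280 = 22.00 K.
COP_Carnot = T_C/ΔT = 280.00/22.00 = 12.73.
Ẇ_min = Q̇/COP_Carnot = 7100/12.73 = 557.9 W = 0.7481 hp.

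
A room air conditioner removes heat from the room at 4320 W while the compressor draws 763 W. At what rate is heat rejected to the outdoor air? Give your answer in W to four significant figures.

5083 W

For a cyclic device the first law requires Q̇_H = Q̇_C + Ẇ.
Q̇_H = Q̇_C + Ẇ = 5083 W.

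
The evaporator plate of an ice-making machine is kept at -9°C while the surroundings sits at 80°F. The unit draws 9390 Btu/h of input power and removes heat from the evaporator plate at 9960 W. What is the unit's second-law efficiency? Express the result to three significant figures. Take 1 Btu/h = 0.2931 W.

0.489

Converting, Q̇_C = 9960 W = 33980 Btu/h, so COP_actual = Q̇_C/Ẇ = 33980/9390 = 3.619.
In absolute terms T_C = 264.15 K and T_H = 299.82 K, so ΔT = 35.67 K.
COP_Carnot = T_C/ΔT = 264.15/35.67 = 7.406.
η_II = COP_actual/COP_Carnot = 3.619/7.406 = 0.4886.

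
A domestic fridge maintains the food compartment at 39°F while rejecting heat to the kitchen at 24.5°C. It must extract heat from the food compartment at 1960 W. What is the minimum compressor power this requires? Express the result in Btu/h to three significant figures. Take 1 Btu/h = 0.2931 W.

498 Btu/h

In absolute terms T_C = 277.04 K and T_H = 297.65 K, so ΔT = 20.61 K.
COP_Carnot = T_C/ΔT = 277.04/20.61 = 13.44.
Ẇ_min = Q̇/COP_Carnot = 1960/13.44 = 145.8 W = 497.5 Btu/h.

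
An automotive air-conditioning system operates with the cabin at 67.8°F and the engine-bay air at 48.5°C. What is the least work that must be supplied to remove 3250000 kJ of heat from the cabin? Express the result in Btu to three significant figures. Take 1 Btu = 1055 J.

301000 Btu

In absolute terms T_C = 293.04 K and T_H = 321.65 K, so ΔT = 28.61 K.
The reversible limit is COP_R = T_C/ΔT = 10.24, so W_min = Q_C/COP = Q_C·ΔT/T_C.
W_min = 3250000 × 28.61/293.04 = 317300 kJ = 300800 Btu.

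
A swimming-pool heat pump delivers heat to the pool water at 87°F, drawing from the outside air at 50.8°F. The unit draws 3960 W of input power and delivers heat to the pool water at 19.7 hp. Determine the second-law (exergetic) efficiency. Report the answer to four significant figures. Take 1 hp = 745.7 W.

Converting, Q̇_H = 19.70 hp = 14690 W, so COP_actual = Q̇_H/Ẇ = 14690/3960 = 3.710.
In absolute terms T_C = 283.59 K and T_H = 303.71 K, so ΔT = 20.11 K.
COP_Carnot = T_H/ΔT = 303.71/20.11 = 15.10.
η_II = COP_actual/COP_Carnot = 3.710/15.10 = 0.2457.

0.2457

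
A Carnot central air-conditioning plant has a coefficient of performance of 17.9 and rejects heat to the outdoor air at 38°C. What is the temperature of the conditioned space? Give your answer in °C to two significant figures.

For a Carnot refrigerator COP_R = T_C/(T_H − T_C), so T_C = COP·T_H/(1 + COP).
With T_H = 311.15 K, T_C = 17.9 × 311.15/18.90 = 294.69 K.
Converting, 294.69 K = 21.54°C.

22 °C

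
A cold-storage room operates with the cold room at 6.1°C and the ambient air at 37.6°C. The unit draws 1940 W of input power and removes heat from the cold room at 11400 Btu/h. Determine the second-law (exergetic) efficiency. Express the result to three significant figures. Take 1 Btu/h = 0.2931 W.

0.194

Converting, Q̇_C = 11400 Btu/h = 3341 W, so COP_actual = Q̇_C/Ẇ = 3341/1940 = 1.722.
In absolute terms T_C = 279.25 K and T_H = 310.75 K, so ΔT = 31.50 K.
COP_Carnot = T_C/ΔT = 279.25/31.50 = 8.865.
η_II = COP_actual/COP_Carnot = 1.722/8.865 = 0.1943.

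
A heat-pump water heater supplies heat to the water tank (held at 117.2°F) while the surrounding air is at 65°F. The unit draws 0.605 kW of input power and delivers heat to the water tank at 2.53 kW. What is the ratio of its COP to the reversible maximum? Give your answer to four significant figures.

0.3784

COP_actual = Q̇_H/Ẇ = 2.530/0.6050 = 4.182.
In absolute terms T_C = 291.48 K and T_H = 320.48 K, so ΔT = 29.00 K.
COP_Carnot = T_H/ΔT = 320.48/29.00 = 11.05.
η_II = COP_actual/COP_Carnot = 4.182/11.05 = 0.3784.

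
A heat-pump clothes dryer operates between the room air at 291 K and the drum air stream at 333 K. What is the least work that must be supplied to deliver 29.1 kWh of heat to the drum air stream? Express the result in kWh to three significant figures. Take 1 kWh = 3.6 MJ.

3.67 kWh

The reservoir spacing is ΔT = 333 − 291 = 42.00 K.
The reversible limit is COP_HP = T_H/ΔT = 7.929, so W_min = Q_H/COP = Q_H·ΔT/T_H.
W_min = 29.10 × 42.00/333.00 = 3.670 kWh.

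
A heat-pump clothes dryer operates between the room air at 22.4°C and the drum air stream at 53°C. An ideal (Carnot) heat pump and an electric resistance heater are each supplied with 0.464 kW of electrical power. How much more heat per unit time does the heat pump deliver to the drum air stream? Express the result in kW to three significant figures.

4.48 kW

In absolute terms T_C = 295.55 K and T_H = 326.15 K, so ΔT = 30.60 K.
COP_Carnot = T_H/ΔT = 326.15/30.60 = 10.66.
The heat pump delivers Q̇_H = COP × Ẇ = 4.946 kW; the resistance heater delivers Ẇ = 0.4640 kW.
Extra = (COP − 1)·Ẇ = 4.482 kW.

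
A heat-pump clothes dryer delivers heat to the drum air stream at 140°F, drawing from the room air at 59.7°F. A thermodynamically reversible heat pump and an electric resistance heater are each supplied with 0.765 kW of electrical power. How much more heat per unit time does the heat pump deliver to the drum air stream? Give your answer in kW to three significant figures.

4.95 kW

In absolute terms T_C = 288.54 K and T_H = 333.15 K, so ΔT = 44.61 K.
COP_Carnot = T_H/ΔT = 333.15/44.61 = 7.468.
The heat pump delivers Q̇_H = COP × Ẇ = 5.713 kW; the resistance heater delivers Ẇ = 0.7650 kW.
Extra = (COP − 1)·Ẇ = 4.948 kW.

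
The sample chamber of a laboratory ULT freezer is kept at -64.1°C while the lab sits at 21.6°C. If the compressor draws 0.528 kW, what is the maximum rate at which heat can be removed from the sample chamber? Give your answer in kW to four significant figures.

In absolute terms T_C = 209.05 K and T_H = 294.75 K, so ΔT = 85.70 K.
COP_Carnot = T_C/ΔT = 209.05/85.70 = 2.439.
Q̇_max = COP_Carnot × Ẇ = 2.439 × 0.5280 kW = 1.288 kW.

1.288 kW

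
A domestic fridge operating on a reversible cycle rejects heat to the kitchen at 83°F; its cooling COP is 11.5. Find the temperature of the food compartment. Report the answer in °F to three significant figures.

39.6 °F

For a Carnot refrigerator COP_R = T_C/(T_H − T_C), so T_C = COP·T_H/(1 + COP).
With T_H = 301.48 K, T_C = 11.5 × 301.48/12.50 = 277.36 K.
Converting, 277.36 K = 39.59°F.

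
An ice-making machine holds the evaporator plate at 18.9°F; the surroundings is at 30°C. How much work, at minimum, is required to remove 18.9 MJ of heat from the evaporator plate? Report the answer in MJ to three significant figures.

2.65 MJ

In absolute terms T_C = 265.87 K and T_H = 303.15 K, so ΔT = 37.28 K.
The reversible limit is COP_R = T_C/ΔT = 7.132, so W_min = Q_C/COP = Q_C·ΔT/T_C.
W_min = 18.90 × 37.28/265.87 = 2.650 MJ.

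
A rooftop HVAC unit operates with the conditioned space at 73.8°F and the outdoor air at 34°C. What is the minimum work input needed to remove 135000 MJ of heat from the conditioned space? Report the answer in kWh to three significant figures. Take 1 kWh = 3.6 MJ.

1360 kWh

In absolute terms T_C = 296.37 K and T_H = 307.15 K, so ΔT = 10.78 K.
The reversible limit is COP_R = T_C/ΔT = 27.50, so W_min = Q_C/COP = Q_C·ΔT/T_C.
W_min = 135000 × 10.78/296.37 = 4909 MJ = 1364 kWh.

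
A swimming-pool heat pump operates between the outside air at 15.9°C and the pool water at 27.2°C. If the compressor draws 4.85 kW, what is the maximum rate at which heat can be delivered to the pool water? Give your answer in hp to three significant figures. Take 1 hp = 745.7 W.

In absolute terms T_C = 289.05 K and T_H = 300.35 K, so ΔT = 11.30 K.
COP_Carnot = T_H/ΔT = 300.35/11.30 = 26.58.
Q̇_max = COP_Carnot × Ẇ = 26.58 × 4.850 kW = 128.9 kW = 172.9 hp.

173 hp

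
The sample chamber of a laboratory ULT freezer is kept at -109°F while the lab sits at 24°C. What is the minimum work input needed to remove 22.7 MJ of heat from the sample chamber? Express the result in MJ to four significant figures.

In absolute terms T_C = 194.82 K and T_H = 297.15 K, so ΔT = 102.3 K.
The reversible limit is COP_R = T_C/ΔT = 1.904, so W_min = Q_C/COP = Q_C·ΔT/T_C.
W_min = 22.70 × 102.3/194.82 = 11.92 MJ.

11.92 MJ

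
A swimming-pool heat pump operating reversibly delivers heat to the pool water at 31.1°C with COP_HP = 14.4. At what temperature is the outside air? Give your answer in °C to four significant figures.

9.972 °C

COP_HP = T_H/(T_H − T_C) gives T_H − T_C = T_H/COP.
With T_H = 304.25 K, T_C = 304.25 × (1 − 1/14.4) = 283.12 K.
Converting, 283.12 K = 9.97°C.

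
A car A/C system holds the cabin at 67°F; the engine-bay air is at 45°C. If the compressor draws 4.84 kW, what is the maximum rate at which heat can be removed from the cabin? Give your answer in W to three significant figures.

55400 W

In absolute terms T_C = 292.59 K and T_H = 318.15 K, so ΔT = 25.56 K.
COP_Carnot = T_C/ΔT = 292.59/25.56 = 11.45.
Q̇_max = COP_Carnot × Ẇ = 11.45 × 4.840 kW = 55.41 kW = 55410 W.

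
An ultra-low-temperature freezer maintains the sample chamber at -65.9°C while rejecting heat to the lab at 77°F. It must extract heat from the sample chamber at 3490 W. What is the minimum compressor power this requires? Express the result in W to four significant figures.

In absolute terms T_C = 207.25 K and T_H = 298.15 K, so ΔT = 90.90 K.
COP_Carnot = T_C/ΔT = 207.25/90.90 = 2.280.
Ẇ_min = Q̇/COP_Carnot = 3490/2.280 = 1531 W.

1531 W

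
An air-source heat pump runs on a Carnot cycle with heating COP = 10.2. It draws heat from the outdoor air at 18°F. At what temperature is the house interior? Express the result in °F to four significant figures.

69.92 °F

COP_HP = T_H/(T_H − T_C) rearranges to T_H = COP·T_C/(COP − 1).
With T_C = 265.37 K, T_H = 10.2 × 265.37/9.200 = 294.22 K.
Converting, 294.22 K = 69.92°F.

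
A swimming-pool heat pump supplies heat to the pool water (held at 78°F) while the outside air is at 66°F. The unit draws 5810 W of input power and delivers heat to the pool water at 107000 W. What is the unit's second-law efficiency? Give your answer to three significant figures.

COP_actual = Q̇_H/Ẇ = 107000/5810 = 18.42.
In absolute terms T_C = 292.04 K and T_H = 298.71 K, so ΔT = 6.667 K.
COP_Carnot = T_H/ΔT = 298.71/6.667 = 44.81.
η_II = COP_actual/COP_Carnot = 18.42/44.81 = 0.4110.

0.411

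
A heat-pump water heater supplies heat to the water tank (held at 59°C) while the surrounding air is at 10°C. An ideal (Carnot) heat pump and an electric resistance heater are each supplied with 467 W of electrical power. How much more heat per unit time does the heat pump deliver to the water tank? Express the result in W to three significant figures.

2700 W

In absolute terms T_C = 283.15 K and T_H = 332.15 K, so ΔT = 49.00 K.
COP_Carnot = T_H/ΔT = 332.15/49.00 = 6.779.
The heat pump delivers Q̇_H = COP × Ẇ = 3166 W; the resistance heater delivers Ẇ = 467.0 W.
Extra = (COP − 1)·Ẇ = 2699 W.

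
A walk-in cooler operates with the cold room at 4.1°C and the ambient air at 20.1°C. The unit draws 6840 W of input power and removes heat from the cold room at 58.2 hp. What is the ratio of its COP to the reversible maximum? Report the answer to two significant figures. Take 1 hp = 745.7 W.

Converting, Q̇_C = 58.20 hp = 43400 W, so COP_actual = Q̇_C/Ẇ = 43400/6840 = 6.345.
In absolute terms T_C = 277.25 K and T_H = 293.25 K, so ΔT = 16.00 K.
COP_Carnot = T_C/ΔT = 277.25/16.00 = 17.33.
η_II = COP_actual/COP_Carnot = 6.345/17.33 = 0.3662.

0.37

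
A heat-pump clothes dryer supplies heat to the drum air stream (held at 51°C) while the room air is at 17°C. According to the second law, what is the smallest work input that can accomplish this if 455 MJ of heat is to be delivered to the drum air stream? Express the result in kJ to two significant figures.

In absolute terms T_C = 290.15 K and T_H = 324.15 K, so ΔT = 34.00 K.
The reversible limit is COP_HP = T_H/ΔT = 9.534, so W_min = Q_H/COP = Q_H·ΔT/T_H.
W_min = 455.0 × 34.00/324.15 = 47.72 MJ = 47720 kJ.

48000 kJ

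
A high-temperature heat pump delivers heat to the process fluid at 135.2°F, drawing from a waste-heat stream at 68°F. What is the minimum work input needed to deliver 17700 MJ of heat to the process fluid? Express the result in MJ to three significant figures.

In absolute terms T_C = 293.15 K and T_H = 330.48 K, so ΔT = 37.33 K.
The reversible limit is COP_HP = T_H/ΔT = 8.852, so W_min = Q_H/COP = Q_H·ΔT/T_H.
W_min = 17700 × 37.33/330.48 = 1999 MJ.

2000 MJ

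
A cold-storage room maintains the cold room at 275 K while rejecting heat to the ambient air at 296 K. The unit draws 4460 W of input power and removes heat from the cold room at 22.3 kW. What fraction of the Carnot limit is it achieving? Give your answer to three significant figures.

Converting, Q̇_C = 22.30 kW = 22300 W, so COP_actual = Q̇_C/Ẇ = 22300/4460 = 5.000.
The reservoir spacing is ΔT = 296 − 275 = 21.00 K.
COP_Carnot = T_C/ΔT = 275.00/21.00 = 13.10.
η_II = COP_actual/COP_Carnot = 5.000/13.10 = 0.3818.

0.382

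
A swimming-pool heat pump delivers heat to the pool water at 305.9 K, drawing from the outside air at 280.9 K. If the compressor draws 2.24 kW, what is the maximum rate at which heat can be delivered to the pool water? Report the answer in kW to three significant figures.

27.4 kW

The reservoir spacing is ΔT = 305.9 − 280.9 = 25.00 K.
COP_Carnot = T_H/ΔT = 305.90/25.00 = 12.24.
Q̇_max = COP_Carnot × Ẇ = 12.24 × 2.240 kW = 27.41 kW.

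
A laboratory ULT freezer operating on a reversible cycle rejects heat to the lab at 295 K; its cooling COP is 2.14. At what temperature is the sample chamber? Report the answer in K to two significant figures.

200 K

For a Carnot refrigerator COP_R = T_C/(T_H − T_C), so T_C = COP·T_H/(1 + COP).
With T_H = 295.00 K, T_C = 2.14 × 295.00/3.140 = 201.05 K.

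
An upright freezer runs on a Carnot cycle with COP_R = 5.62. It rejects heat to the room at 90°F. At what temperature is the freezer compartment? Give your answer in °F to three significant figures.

For a Carnot refrigerator COP_R = T_C/(T_H − T_C), so T_C = COP·T_H/(1 + COP).
With T_H = 305.37 K, T_C = 5.62 × 305.37/6.620 = 259.24 K.
Converting, 259.24 K = 6.97°F.

6.97 °F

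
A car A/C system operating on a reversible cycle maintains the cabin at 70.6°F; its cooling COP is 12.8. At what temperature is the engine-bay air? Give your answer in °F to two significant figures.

110 °F

COP_R = T_C/(T_H − T_C) gives T_H − T_C = T_C/COP.
With T_C = 294.59 K, T_H = 294.59 × (1 + 1/12.8) = 317.61 K.
Converting, 317.61 K = 112.03°F.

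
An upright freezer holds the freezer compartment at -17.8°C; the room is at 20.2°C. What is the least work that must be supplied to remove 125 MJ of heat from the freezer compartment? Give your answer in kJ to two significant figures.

In absolute terms T_C = 255.35 K and T_H = 293.35 K, so ΔT = 38.00 K.
The reversible limit is COP_R = T_C/ΔT = 6.720, so W_min = Q_C/COP = Q_C·ΔT/T_C.
W_min = 125.0 × 38.00/255.35 = 18.60 MJ = 18600 kJ.

19000 kJ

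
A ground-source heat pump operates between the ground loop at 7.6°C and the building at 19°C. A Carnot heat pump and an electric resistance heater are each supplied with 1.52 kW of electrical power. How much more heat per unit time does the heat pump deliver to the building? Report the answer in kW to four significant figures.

In absolute terms T_C = 280.75 K and T_H = 292.15 K, so ΔT = 11.40 K.
COP_Carnot = T_H/ΔT = 292.15/11.40 = 25.63.
The heat pump delivers Q̇_H = COP × Ẇ = 38.95 kW; the resistance heater delivers Ẇ = 1.520 kW.
Extra = (COP − 1)·Ẇ = 37.43 kW.

37.43 kW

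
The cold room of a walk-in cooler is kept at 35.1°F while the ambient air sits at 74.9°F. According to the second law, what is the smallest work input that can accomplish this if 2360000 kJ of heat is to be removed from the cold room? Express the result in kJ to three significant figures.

In absolute terms T_C = 274.87 K and T_H = 296.98 K, so ΔT = 22.11 K.
The reversible limit is COP_R = T_C/ΔT = 12.43, so W_min = Q_C/COP = Q_C·ΔT/T_C.
W_min = 2360000 × 22.11/274.87 = 189800 kJ.

190000 kJ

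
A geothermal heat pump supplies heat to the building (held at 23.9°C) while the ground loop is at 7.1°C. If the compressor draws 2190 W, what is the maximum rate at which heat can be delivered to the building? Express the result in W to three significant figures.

38700 W

In absolute terms T_C = 280.25 K and T_H = 297.05 K, so ΔT = 16.80 K.
COP_Carnot = T_H/ΔT = 297.05/16.80 = 17.68.
Q̇_max = COP_Carnot × Ẇ = 17.68 × 2190 W = 38720 W.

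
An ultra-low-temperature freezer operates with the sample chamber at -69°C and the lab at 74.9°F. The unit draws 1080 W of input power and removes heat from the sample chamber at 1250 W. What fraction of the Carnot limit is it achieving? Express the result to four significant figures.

0.5263

COP_actual = Q̇_C/Ẇ = 1250/1080 = 1.157.
In absolute terms T_C = 204.15 K and T_H = 296.98 K, so ΔT = 92.83 K.
COP_Carnot = T_C/ΔT = 204.15/92.83 = 2.199.
η_II = COP_actual/COP_Carnot = 1.157/2.199 = 0.5263.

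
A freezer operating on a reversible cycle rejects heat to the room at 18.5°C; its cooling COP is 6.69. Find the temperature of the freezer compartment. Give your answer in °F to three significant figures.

For a Carnot refrigerator COP_R = T_C/(T_H − T_C), so T_C = COP·T_H/(1 + COP).
With T_H = 291.65 K, T_C = 6.69 × 291.65/7.690 = 253.72 K.
Converting, 253.72 K = -2.97°F.

-2.97 °F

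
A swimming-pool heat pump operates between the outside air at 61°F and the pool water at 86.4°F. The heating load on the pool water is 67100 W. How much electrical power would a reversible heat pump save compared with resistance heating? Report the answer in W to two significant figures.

In absolute terms T_C = 289.26 K and T_H = 303.37 K, so ΔT = 14.11 K.
COP_Carnot = T_H/ΔT = 303.37/14.11 = 21.50.
Resistance heating needs Ẇ_res = Q̇_H = 67100 W; the reversible heat pump needs only Ẇ_hp = Q̇_H/COP = 3121 W.
Saving = 67100 − 3121 = 63980 W.

64000 W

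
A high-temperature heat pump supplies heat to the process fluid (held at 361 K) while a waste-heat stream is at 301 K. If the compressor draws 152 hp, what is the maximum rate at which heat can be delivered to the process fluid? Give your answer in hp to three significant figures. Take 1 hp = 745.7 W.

915 hp

The reservoir spacing is ΔT = 361 − 301 = 60.00 K.
COP_Carnot = T_H/ΔT = 361.00/60.00 = 6.017.
Q̇_max = COP_Carnot × Ẇ = 6.017 × 152.0 hp = 914.5 hp.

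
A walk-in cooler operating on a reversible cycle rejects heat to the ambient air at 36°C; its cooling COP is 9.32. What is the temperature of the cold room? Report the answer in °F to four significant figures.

For a Carnot refrigerator COP_R = T_C/(T_H − T_C), so T_C = COP·T_H/(1 + COP).
With T_H = 309.15 K, T_C = 9.32 × 309.15/10.32 = 279.19 K.
Converting, 279.19 K = 42.88°F.

42.88 °F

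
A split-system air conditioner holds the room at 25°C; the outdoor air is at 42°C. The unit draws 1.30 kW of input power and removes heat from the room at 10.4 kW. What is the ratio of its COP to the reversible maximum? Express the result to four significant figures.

0.4561

COP_actual = Q̇_C/Ẇ = 10.40/1.300 = 8.000.
In absolute terms T_C = 298.15 K and T_H = 315.15 K, so ΔT = 17.00 K.
COP_Carnot = T_C/ΔT = 298.15/17.00 = 17.54.
η_II = COP_actual/COP_Carnot = 8.000/17.54 = 0.4561.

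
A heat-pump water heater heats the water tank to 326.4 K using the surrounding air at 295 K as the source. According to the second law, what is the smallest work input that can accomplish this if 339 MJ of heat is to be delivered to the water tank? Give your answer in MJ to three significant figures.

32.6 MJ

The reservoir spacing is ΔT = 326.4 − 295 = 31.40 K.
The reversible limit is COP_HP = T_H/ΔT = 10.39, so W_min = Q_H/COP = Q_H·ΔT/T_H.
W_min = 339.0 × 31.40/326.40 = 32.61 MJ.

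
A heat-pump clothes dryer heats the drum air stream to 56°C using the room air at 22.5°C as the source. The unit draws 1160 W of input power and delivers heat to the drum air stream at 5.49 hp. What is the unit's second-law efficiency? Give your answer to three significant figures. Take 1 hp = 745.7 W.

0.359

Converting, Q̇_H = 5.490 hp = 4094 W, so COP_actual = Q̇_H/Ẇ = 4094/1160 = 3.529.
In absolute terms T_C = 295.65 K and T_H = 329.15 K, so ΔT = 33.50 K.
COP_Carnot = T_H/ΔT = 329.15/33.50 = 9.825.
η_II = COP_actual/COP_Carnot = 3.529/9.825 = 0.3592.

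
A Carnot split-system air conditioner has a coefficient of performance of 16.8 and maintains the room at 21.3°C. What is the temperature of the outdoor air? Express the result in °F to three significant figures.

COP_R = T_C/(T_H − T_C) gives T_H − T_C = T_C/COP.
With T_C = 294.45 K, T_H = 294.45 × (1 + 1/16.8) = 311.98 K.
Converting, 311.98 K = 101.89°F.

102 °F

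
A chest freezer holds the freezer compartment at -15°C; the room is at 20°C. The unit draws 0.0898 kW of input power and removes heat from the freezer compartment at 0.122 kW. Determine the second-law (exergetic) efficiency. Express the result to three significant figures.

0.184

COP_actual = Q̇_C/Ẇ = 0.1220/0.08980 = 1.359.
In absolute terms T_C = 258.15 K and T_H = 293.15 K, so ΔT = 35.00 K.
COP_Carnot = T_C/ΔT = 258.15/35.00 = 7.376.
η_II = COP_actual/COP_Carnot = 1.359/7.376 = 0.1842.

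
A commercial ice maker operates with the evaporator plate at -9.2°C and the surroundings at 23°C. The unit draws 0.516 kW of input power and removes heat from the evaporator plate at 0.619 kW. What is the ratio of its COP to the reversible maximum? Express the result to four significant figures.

COP_actual = Q̇_C/Ẇ = 0.6190/0.5160 = 1.200.
In absolute terms T_C = 263.95 K and T_H = 296.15 K, so ΔT = 32.20 K.
COP_Carnot = T_C/ΔT = 263.95/32.20 = 8.197.
η_II = COP_actual/COP_Carnot = 1.200/8.197 = 0.1463.

0.1463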